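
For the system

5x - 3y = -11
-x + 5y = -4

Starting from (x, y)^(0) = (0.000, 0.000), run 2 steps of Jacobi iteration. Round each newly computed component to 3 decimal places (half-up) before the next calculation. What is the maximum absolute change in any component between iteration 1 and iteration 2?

Iteration 1:
  x = (-11 - (-3)·0.000) / (5) = -2.200
  y = (-4 - (-1)·0.000) / (5) = -0.800
Iteration 2:
  x = (-11 - (-3)·-0.800) / (5) = -2.680
  y = (-4 - (-1)·-2.200) / (5) = -1.240
Change: (-0.480, -0.440) → max |·| = 0.480

0.480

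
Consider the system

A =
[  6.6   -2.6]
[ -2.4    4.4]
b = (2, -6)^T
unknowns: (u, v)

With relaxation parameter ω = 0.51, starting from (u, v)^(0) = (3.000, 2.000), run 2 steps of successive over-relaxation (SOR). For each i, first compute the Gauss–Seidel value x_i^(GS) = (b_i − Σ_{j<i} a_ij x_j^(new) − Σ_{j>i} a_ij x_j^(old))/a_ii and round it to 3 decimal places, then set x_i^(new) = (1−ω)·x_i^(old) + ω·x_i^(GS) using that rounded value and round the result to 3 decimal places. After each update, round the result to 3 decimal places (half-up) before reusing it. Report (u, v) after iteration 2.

Iteration 1:
  u: GS value = (2 - (-2.6)·2.000) / (6.6) = 1.091;  u ← (1−ω)·3.000 + ω·1.091 = 2.026
  v: GS value = (-6 - (-2.4)·2.026) / (4.4) = -0.259;  v ← (1−ω)·2.000 + ω·-0.259 = 0.848
Iteration 2:
  u: GS value = (2 - (-2.6)·0.848) / (6.6) = 0.637;  u ← (1−ω)·2.026 + ω·0.637 = 1.318
  v: GS value = (-6 - (-2.4)·1.318) / (4.4) = -0.645;  v ← (1−ω)·0.848 + ω·-0.645 = 0.087

(1.318, 0.087)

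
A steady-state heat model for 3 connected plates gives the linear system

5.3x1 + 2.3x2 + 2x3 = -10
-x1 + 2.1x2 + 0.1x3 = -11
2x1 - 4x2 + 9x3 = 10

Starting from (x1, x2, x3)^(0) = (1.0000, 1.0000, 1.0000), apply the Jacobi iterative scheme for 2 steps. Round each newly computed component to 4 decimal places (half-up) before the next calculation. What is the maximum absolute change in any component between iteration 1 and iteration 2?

2.3953

Iteration 1:
  x1 = (-10 - (2.3)·1.0000 - (2)·1.0000) / (5.3) = -2.6981
  x2 = (-11 - (-1)·1.0000 - (0.1)·1.0000) / (2.1) = -4.8095
  x3 = (10 - (2)·1.0000 - (-4)·1.0000) / (9) = 1.3333
Iteration 2:
  x1 = (-10 - (2.3)·-4.8095 - (2)·1.3333) / (5.3) = -0.3028
  x2 = (-11 - (-1)·-2.6981 - (0.1)·1.3333) / (2.1) = -6.5864
  x3 = (10 - (2)·-2.6981 - (-4)·-4.8095) / (9) = -0.4269
Change: (2.3953, -1.7769, -1.7602) → max |·| = 2.3953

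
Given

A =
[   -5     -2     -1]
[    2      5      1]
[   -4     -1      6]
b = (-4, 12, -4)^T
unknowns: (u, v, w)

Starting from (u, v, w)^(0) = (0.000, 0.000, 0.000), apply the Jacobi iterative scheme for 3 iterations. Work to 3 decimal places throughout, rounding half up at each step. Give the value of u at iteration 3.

Iteration 1:
  u = (-4 - (-2)·0.000 - (-1)·0.000) / (-5) = 0.800
  v = (12 - (2)·0.000 - (1)·0.000) / (5) = 2.400
  w = (-4 - (-4)·0.000 - (-1)·0.000) / (6) = -0.667
Iteration 2:
  u = (-4 - (-2)·2.400 - (-1)·-0.667) / (-5) = -0.027
  v = (12 - (2)·0.800 - (1)·-0.667) / (5) = 2.213
  w = (-4 - (-4)·0.800 - (-1)·2.400) / (6) = 0.267
Iteration 3:
  u = (-4 - (-2)·2.213 - (-1)·0.267) / (-5) = -0.139
  v = (12 - (2)·-0.027 - (1)·0.267) / (5) = 2.357
  w = (-4 - (-4)·-0.027 - (-1)·2.213) / (6) = -0.316

-0.139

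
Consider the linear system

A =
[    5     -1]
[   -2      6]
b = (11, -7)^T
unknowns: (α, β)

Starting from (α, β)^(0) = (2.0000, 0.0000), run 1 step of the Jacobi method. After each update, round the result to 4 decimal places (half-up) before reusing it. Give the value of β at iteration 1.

Iteration 1:
  α = (11 - (-1)·0.0000) / (5) = 2.2000
  β = (-7 - (-2)·2.0000) / (6) = -0.5000

-0.5000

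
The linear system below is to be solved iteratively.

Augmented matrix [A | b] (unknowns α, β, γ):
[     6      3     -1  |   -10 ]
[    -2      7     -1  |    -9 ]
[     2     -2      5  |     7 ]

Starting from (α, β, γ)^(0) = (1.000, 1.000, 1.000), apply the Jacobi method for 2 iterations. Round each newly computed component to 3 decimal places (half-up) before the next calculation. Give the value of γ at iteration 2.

Iteration 1:
  α = (-10 - (3)·1.000 - (-1)·1.000) / (6) = -2.000
  β = (-9 - (-2)·1.000 - (-1)·1.000) / (7) = -0.857
  γ = (7 - (2)·1.000 - (-2)·1.000) / (5) = 1.400
Iteration 2:
  α = (-10 - (3)·-0.857 - (-1)·1.400) / (6) = -1.005
  β = (-9 - (-2)·-2.000 - (-1)·1.400) / (7) = -1.657
  γ = (7 - (2)·-2.000 - (-2)·-0.857) / (5) = 1.857

1.857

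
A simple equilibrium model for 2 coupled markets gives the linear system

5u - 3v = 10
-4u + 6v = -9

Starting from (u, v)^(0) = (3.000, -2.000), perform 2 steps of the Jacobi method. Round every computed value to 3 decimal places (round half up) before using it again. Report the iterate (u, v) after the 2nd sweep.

Iteration 1:
  u = (10 - (-3)·-2.000) / (5) = 0.800
  v = (-9 - (-4)·3.000) / (6) = 0.500
Iteration 2:
  u = (10 - (-3)·0.500) / (5) = 2.300
  v = (-9 - (-4)·0.800) / (6) = -0.967

(2.300, -0.967)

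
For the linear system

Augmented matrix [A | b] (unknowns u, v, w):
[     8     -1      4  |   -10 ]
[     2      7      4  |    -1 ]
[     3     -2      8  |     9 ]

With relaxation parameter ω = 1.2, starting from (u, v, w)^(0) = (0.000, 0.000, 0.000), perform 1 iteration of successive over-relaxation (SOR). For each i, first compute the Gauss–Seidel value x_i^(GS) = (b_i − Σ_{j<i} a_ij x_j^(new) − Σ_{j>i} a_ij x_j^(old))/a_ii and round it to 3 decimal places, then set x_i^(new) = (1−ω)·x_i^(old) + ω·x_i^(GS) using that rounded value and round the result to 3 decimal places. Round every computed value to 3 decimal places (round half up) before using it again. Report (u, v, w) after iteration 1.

(-1.500, 0.343, 2.128)

Iteration 1:
  u: GS value = (-10 - (-1)·0.000 - (4)·0.000) / (8) = -1.250;  u ← (1−ω)·0.000 + ω·-1.250 = -1.500
  v: GS value = (-1 - (2)·-1.500 - (4)·0.000) / (7) = 0.286;  v ← (1−ω)·0.000 + ω·0.286 = 0.343
  w: GS value = (9 - (3)·-1.500 - (-2)·0.343) / (8) = 1.773;  w ← (1−ω)·0.000 + ω·1.773 = 2.128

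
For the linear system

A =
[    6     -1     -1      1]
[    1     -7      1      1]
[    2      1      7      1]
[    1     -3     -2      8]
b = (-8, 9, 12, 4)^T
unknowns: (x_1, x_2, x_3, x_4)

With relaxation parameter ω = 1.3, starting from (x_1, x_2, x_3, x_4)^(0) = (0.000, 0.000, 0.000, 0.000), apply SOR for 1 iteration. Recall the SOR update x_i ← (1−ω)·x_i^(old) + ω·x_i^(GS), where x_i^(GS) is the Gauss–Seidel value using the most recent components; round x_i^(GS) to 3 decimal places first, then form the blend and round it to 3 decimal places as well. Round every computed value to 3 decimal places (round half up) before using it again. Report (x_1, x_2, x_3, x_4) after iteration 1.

Iteration 1:
  x_1: GS value = (-8 - (-1)·0.000 - (-1)·0.000 - (1)·0.000) / (6) = -1.333;  x_1 ← (1−ω)·0.000 + ω·-1.333 = -1.733
  x_2: GS value = (9 - (1)·-1.733 - (1)·0.000 - (1)·0.000) / (-7) = -1.533;  x_2 ← (1−ω)·0.000 + ω·-1.533 = -1.993
  x_3: GS value = (12 - (2)·-1.733 - (1)·-1.993 - (1)·0.000) / (7) = 2.494;  x_3 ← (1−ω)·0.000 + ω·2.494 = 3.242
  x_4: GS value = (4 - (1)·-1.733 - (-3)·-1.993 - (-2)·3.242) / (8) = 0.780;  x_4 ← (1−ω)·0.000 + ω·0.780 = 1.014

(-1.733, -1.993, 3.242, 1.014)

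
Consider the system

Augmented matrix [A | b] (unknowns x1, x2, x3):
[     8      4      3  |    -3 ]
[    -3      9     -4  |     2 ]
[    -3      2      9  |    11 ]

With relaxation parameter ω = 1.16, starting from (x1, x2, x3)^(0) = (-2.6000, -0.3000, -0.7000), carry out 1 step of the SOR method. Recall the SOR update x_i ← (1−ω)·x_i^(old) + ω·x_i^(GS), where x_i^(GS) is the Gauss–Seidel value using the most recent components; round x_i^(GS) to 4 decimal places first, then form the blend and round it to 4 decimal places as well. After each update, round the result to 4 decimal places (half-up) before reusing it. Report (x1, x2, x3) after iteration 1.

(0.4595, 0.1226, 1.6758)

Iteration 1:
  x1: GS value = (-3 - (4)·-0.3000 - (3)·-0.7000) / (8) = 0.0375;  x1 ← (1−ω)·-2.6000 + ω·0.0375 = 0.4595
  x2: GS value = (2 - (-3)·0.4595 - (-4)·-0.7000) / (9) = 0.0643;  x2 ← (1−ω)·-0.3000 + ω·0.0643 = 0.1226
  x3: GS value = (11 - (-3)·0.4595 - (2)·0.1226) / (9) = 1.3481;  x3 ← (1−ω)·-0.7000 + ω·1.3481 = 1.6758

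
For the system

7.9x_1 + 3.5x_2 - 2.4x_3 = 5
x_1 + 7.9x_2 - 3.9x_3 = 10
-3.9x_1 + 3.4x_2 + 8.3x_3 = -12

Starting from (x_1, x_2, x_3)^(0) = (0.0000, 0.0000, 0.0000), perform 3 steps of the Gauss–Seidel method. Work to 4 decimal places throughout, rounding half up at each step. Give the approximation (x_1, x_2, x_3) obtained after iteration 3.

(-0.1503, 0.3781, -1.6713)

Iteration 1:
  x_1 = (5 - (3.5)·0.0000 - (-2.4)·0.0000) / (7.9) = 0.6329
  x_2 = (10 - (1)·0.6329 - (-3.9)·0.0000) / (7.9) = 1.1857
  x_3 = (-12 - (-3.9)·0.6329 - (3.4)·1.1857) / (8.3) = -1.6341
Iteration 2:
  x_1 = (5 - (3.5)·1.1857 - (-2.4)·-1.6341) / (7.9) = -0.3888
  x_2 = (10 - (1)·-0.3888 - (-3.9)·-1.6341) / (7.9) = 0.5083
  x_3 = (-12 - (-3.9)·-0.3888 - (3.4)·0.5083) / (8.3) = -1.8367
Iteration 3:
  x_1 = (5 - (3.5)·0.5083 - (-2.4)·-1.8367) / (7.9) = -0.1503
  x_2 = (10 - (1)·-0.1503 - (-3.9)·-1.8367) / (7.9) = 0.3781
  x_3 = (-12 - (-3.9)·-0.1503 - (3.4)·0.3781) / (8.3) = -1.6713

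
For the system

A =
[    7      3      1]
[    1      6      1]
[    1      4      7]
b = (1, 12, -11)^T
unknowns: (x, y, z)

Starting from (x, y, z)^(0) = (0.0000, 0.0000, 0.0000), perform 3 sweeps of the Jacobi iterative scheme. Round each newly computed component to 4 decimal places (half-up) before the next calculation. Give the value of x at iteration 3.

-0.4257

Iteration 1:
  x = (1 - (3)·0.0000 - (1)·0.0000) / (7) = 0.1429
  y = (12 - (1)·0.0000 - (1)·0.0000) / (6) = 2.0000
  z = (-11 - (1)·0.0000 - (4)·0.0000) / (7) = -1.5714
Iteration 2:
  x = (1 - (3)·2.0000 - (1)·-1.5714) / (7) = -0.4898
  y = (12 - (1)·0.1429 - (1)·-1.5714) / (6) = 2.2381
  z = (-11 - (1)·0.1429 - (4)·2.0000) / (7) = -2.7347
Iteration 3:
  x = (1 - (3)·2.2381 - (1)·-2.7347) / (7) = -0.4257
  y = (12 - (1)·-0.4898 - (1)·-2.7347) / (6) = 2.5374
  z = (-11 - (1)·-0.4898 - (4)·2.2381) / (7) = -2.7804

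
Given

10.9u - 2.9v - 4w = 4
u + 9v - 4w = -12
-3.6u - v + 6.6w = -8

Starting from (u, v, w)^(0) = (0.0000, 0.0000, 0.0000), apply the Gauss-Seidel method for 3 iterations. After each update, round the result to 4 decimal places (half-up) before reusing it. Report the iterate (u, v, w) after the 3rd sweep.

(-0.7546, -2.0194, -1.9297)

Iteration 1:
  u = (4 - (-2.9)·0.0000 - (-4)·0.0000) / (10.9) = 0.3670
  v = (-12 - (1)·0.3670 - (-4)·0.0000) / (9) = -1.3741
  w = (-8 - (-3.6)·0.3670 - (-1)·-1.3741) / (6.6) = -1.2201
Iteration 2:
  u = (4 - (-2.9)·-1.3741 - (-4)·-1.2201) / (10.9) = -0.4464
  v = (-12 - (1)·-0.4464 - (-4)·-1.2201) / (9) = -1.8260
  w = (-8 - (-3.6)·-0.4464 - (-1)·-1.8260) / (6.6) = -1.7323
Iteration 3:
  u = (4 - (-2.9)·-1.8260 - (-4)·-1.7323) / (10.9) = -0.7546
  v = (-12 - (1)·-0.7546 - (-4)·-1.7323) / (9) = -2.0194
  w = (-8 - (-3.6)·-0.7546 - (-1)·-2.0194) / (6.6) = -1.9297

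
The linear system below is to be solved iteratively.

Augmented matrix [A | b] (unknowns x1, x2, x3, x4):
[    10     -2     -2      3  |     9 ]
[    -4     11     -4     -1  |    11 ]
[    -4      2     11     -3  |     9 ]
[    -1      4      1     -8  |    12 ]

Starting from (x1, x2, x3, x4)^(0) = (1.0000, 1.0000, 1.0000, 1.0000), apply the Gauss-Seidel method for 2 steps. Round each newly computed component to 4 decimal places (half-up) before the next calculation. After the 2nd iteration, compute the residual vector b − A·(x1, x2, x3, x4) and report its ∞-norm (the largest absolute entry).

Iteration 1:
  x1 = (9 - (-2)·1.0000 - (-2)·1.0000 - (3)·1.0000) / (10) = 1.0000
  x2 = (11 - (-4)·1.0000 - (-4)·1.0000 - (-1)·1.0000) / (11) = 1.8182
  x3 = (9 - (-4)·1.0000 - (2)·1.8182 - (-3)·1.0000) / (11) = 1.1240
  x4 = (12 - (-1)·1.0000 - (4)·1.8182 - (1)·1.1240) / (-8) = -0.5754
Iteration 2:
  x1 = (9 - (-2)·1.8182 - (-2)·1.1240 - (3)·-0.5754) / (10) = 1.6611
  x2 = (11 - (-4)·1.6611 - (-4)·1.1240 - (-1)·-0.5754) / (11) = 1.9605
  x3 = (9 - (-4)·1.6611 - (2)·1.9605 - (-3)·-0.5754) / (11) = 0.9088
  x4 = (12 - (-1)·1.6611 - (4)·1.9605 - (1)·0.9088) / (-8) = -0.6138
Residual b − A·x = (-0.0310, -0.8997, -0.1148, -0.0001); ∞-norm = 0.8997

0.8997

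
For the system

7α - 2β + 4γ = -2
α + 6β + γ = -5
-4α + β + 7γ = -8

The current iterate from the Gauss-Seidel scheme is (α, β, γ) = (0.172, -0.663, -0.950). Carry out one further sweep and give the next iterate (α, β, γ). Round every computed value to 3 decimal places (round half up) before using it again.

One sweep:
  α = (-2 - (-2)·-0.663 - (4)·-0.950) / (7) = 0.068
  β = (-5 - (1)·0.068 - (1)·-0.950) / (6) = -0.686
  γ = (-8 - (-4)·0.068 - (1)·-0.686) / (7) = -1.006

(0.068, -0.686, -1.006)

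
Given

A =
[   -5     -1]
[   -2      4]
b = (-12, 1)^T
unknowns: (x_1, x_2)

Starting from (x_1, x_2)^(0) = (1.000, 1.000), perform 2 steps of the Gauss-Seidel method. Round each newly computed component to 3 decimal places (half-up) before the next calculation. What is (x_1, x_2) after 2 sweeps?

Iteration 1:
  x_1 = (-12 - (-1)·1.000) / (-5) = 2.200
  x_2 = (1 - (-2)·2.200) / (4) = 1.350
Iteration 2:
  x_1 = (-12 - (-1)·1.350) / (-5) = 2.130
  x_2 = (1 - (-2)·2.130) / (4) = 1.315

(2.130, 1.315)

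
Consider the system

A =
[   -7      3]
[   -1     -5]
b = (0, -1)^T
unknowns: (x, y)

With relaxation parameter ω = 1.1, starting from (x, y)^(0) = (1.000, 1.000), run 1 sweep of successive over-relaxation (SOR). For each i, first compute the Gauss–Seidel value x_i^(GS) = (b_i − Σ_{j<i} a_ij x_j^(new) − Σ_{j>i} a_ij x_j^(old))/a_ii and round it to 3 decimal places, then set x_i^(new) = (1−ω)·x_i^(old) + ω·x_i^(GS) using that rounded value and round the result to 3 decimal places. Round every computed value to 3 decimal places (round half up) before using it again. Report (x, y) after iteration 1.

Iteration 1:
  x: GS value = (0 - (3)·1.000) / (-7) = 0.429;  x ← (1−ω)·1.000 + ω·0.429 = 0.372
  y: GS value = (-1 - (-1)·0.372) / (-5) = 0.126;  y ← (1−ω)·1.000 + ω·0.126 = 0.039

(0.372, 0.039)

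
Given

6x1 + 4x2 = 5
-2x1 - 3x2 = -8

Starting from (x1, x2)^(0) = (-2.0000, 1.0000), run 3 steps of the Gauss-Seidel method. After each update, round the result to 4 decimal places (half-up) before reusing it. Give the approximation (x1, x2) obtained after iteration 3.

Iteration 1:
  x1 = (5 - (4)·1.0000) / (6) = 0.1667
  x2 = (-8 - (-2)·0.1667) / (-3) = 2.5555
Iteration 2:
  x1 = (5 - (4)·2.5555) / (6) = -0.8703
  x2 = (-8 - (-2)·-0.8703) / (-3) = 3.2469
Iteration 3:
  x1 = (5 - (4)·3.2469) / (6) = -1.3313
  x2 = (-8 - (-2)·-1.3313) / (-3) = 3.5542

(-1.3313, 3.5542)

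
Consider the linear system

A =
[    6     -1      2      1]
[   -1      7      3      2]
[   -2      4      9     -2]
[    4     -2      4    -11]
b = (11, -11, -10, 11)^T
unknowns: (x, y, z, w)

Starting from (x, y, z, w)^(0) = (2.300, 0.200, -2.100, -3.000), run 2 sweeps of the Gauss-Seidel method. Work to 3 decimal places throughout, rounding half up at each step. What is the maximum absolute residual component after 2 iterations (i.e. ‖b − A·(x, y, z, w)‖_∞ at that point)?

Iteration 1:
  x = (11 - (-1)·0.200 - (2)·-2.100 - (1)·-3.000) / (6) = 3.067
  y = (-11 - (-1)·3.067 - (3)·-2.100 - (2)·-3.000) / (7) = 0.624
  z = (-10 - (-2)·3.067 - (4)·0.624 - (-2)·-3.000) / (9) = -1.374
  w = (11 - (4)·3.067 - (-2)·0.624 - (4)·-1.374) / (-11) = -0.498
Iteration 2:
  x = (11 - (-1)·0.624 - (2)·-1.374 - (1)·-0.498) / (6) = 2.478
  y = (-11 - (-1)·2.478 - (3)·-1.374 - (2)·-0.498) / (7) = -0.486
  z = (-10 - (-2)·2.478 - (4)·-0.486 - (-2)·-0.498) / (9) = -0.455
  w = (11 - (4)·2.478 - (-2)·-0.486 - (4)·-0.455) / (-11) = -0.176
Residual b − A·x = (-3.268, -3.403, 0.643, 0.000); ∞-norm = 3.403

3.403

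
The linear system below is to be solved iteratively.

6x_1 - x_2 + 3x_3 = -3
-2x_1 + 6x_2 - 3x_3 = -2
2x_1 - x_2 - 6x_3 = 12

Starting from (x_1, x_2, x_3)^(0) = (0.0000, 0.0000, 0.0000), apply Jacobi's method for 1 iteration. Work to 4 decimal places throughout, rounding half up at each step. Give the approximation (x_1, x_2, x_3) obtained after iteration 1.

Iteration 1:
  x_1 = (-3 - (-1)·0.0000 - (3)·0.0000) / (6) = -0.5000
  x_2 = (-2 - (-2)·0.0000 - (-3)·0.0000) / (6) = -0.3333
  x_3 = (12 - (2)·0.0000 - (-1)·0.0000) / (-6) = -2.0000

(-0.5000, -0.3333, -2.0000)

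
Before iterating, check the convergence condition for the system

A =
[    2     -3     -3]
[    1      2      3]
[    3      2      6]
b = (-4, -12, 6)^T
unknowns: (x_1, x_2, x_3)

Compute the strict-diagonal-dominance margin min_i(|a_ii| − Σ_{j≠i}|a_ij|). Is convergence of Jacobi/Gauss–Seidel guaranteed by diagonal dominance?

row 1: |2| − (3+3) = -4
row 2: |2| − (1+3) = -2
row 3: |6| − (3+2) = 1
minimum over rows = -4 → not strictly diagonally dominant

-4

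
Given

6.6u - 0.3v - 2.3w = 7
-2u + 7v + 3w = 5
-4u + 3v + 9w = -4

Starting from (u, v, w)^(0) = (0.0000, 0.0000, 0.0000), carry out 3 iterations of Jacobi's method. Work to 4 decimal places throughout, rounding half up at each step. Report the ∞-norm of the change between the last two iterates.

0.2189

Iteration 1:
  u = (7 - (-0.3)·0.0000 - (-2.3)·0.0000) / (6.6) = 1.0606
  v = (5 - (-2)·0.0000 - (3)·0.0000) / (7) = 0.7143
  w = (-4 - (-4)·0.0000 - (3)·0.0000) / (9) = -0.4444
Iteration 2:
  u = (7 - (-0.3)·0.7143 - (-2.3)·-0.4444) / (6.6) = 0.9382
  v = (5 - (-2)·1.0606 - (3)·-0.4444) / (7) = 1.2078
  w = (-4 - (-4)·1.0606 - (3)·0.7143) / (9) = -0.2112
Iteration 3:
  u = (7 - (-0.3)·1.2078 - (-2.3)·-0.2112) / (6.6) = 1.0419
  v = (5 - (-2)·0.9382 - (3)·-0.2112) / (7) = 1.0729
  w = (-4 - (-4)·0.9382 - (3)·1.2078) / (9) = -0.4301
Change: (0.1037, -0.1349, -0.2189) → max |·| = 0.2189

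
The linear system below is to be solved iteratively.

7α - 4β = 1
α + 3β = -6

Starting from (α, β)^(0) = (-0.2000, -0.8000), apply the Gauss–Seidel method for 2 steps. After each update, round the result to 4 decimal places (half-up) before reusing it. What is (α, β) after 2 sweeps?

(-0.9401, -1.6866)

Iteration 1:
  α = (1 - (-4)·-0.8000) / (7) = -0.3143
  β = (-6 - (1)·-0.3143) / (3) = -1.8952
Iteration 2:
  α = (1 - (-4)·-1.8952) / (7) = -0.9401
  β = (-6 - (1)·-0.9401) / (3) = -1.6866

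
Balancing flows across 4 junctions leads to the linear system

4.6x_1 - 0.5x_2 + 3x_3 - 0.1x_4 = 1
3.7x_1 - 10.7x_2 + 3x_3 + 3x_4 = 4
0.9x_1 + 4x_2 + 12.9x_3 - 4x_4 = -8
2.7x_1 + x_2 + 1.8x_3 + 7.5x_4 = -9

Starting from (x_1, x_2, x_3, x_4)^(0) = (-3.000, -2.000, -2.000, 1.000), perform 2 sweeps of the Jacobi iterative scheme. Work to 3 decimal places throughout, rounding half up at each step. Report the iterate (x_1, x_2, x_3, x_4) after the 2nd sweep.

(-0.291, 0.406, 0.006, -1.576)

Iteration 1:
  x_1 = (1 - (-0.5)·-2.000 - (3)·-2.000 - (-0.1)·1.000) / (4.6) = 1.326
  x_2 = (4 - (3.7)·-3.000 - (3)·-2.000 - (3)·1.000) / (-10.7) = -1.692
  x_3 = (-8 - (0.9)·-3.000 - (4)·-2.000 - (-4)·1.000) / (12.9) = 0.519
  x_4 = (-9 - (2.7)·-3.000 - (1)·-2.000 - (1.8)·-2.000) / (7.5) = 0.627
Iteration 2:
  x_1 = (1 - (-0.5)·-1.692 - (3)·0.519 - (-0.1)·0.627) / (4.6) = -0.291
  x_2 = (4 - (3.7)·1.326 - (3)·0.519 - (3)·0.627) / (-10.7) = 0.406
  x_3 = (-8 - (0.9)·1.326 - (4)·-1.692 - (-4)·0.627) / (12.9) = 0.006
  x_4 = (-9 - (2.7)·1.326 - (1)·-1.692 - (1.8)·0.519) / (7.5) = -1.576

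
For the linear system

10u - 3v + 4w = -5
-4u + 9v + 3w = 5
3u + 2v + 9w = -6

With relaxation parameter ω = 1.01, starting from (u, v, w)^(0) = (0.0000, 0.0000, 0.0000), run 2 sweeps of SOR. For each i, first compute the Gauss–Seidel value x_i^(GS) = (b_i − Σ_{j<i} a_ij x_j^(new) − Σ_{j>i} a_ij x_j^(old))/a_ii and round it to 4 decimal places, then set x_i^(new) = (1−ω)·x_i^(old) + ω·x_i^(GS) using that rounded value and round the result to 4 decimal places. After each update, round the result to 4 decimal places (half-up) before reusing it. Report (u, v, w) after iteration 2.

Iteration 1:
  u: GS value = (-5 - (-3)·0.0000 - (4)·0.0000) / (10) = -0.5000;  u ← (1−ω)·0.0000 + ω·-0.5000 = -0.5050
  v: GS value = (5 - (-4)·-0.5050 - (3)·0.0000) / (9) = 0.3311;  v ← (1−ω)·0.0000 + ω·0.3311 = 0.3344
  w: GS value = (-6 - (3)·-0.5050 - (2)·0.3344) / (9) = -0.5726;  w ← (1−ω)·0.0000 + ω·-0.5726 = -0.5783
Iteration 2:
  u: GS value = (-5 - (-3)·0.3344 - (4)·-0.5783) / (10) = -0.1684;  u ← (1−ω)·-0.5050 + ω·-0.1684 = -0.1650
  v: GS value = (5 - (-4)·-0.1650 - (3)·-0.5783) / (9) = 0.6750;  v ← (1−ω)·0.3344 + ω·0.6750 = 0.6784
  w: GS value = (-6 - (3)·-0.1650 - (2)·0.6784) / (9) = -0.7624;  w ← (1−ω)·-0.5783 + ω·-0.7624 = -0.7642

(-0.1650, 0.6784, -0.7642)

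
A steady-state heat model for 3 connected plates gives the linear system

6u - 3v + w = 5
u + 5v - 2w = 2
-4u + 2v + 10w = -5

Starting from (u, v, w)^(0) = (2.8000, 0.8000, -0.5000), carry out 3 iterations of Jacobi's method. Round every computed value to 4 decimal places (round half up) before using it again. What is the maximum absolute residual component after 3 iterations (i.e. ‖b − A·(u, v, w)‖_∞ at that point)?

1.5956

Iteration 1:
  u = (5 - (-3)·0.8000 - (1)·-0.5000) / (6) = 1.3167
  v = (2 - (1)·2.8000 - (-2)·-0.5000) / (5) = -0.3600
  w = (-5 - (-4)·2.8000 - (2)·0.8000) / (10) = 0.4600
Iteration 2:
  u = (5 - (-3)·-0.3600 - (1)·0.4600) / (6) = 0.5767
  v = (2 - (1)·1.3167 - (-2)·0.4600) / (5) = 0.3207
  w = (-5 - (-4)·1.3167 - (2)·-0.3600) / (10) = 0.0987
Iteration 3:
  u = (5 - (-3)·0.3207 - (1)·0.0987) / (6) = 0.9772
  v = (2 - (1)·0.5767 - (-2)·0.0987) / (5) = 0.3241
  w = (-5 - (-4)·0.5767 - (2)·0.3207) / (10) = -0.3335
Residual b − A·x = (0.4426, -1.2647, 1.5956); ∞-norm = 1.5956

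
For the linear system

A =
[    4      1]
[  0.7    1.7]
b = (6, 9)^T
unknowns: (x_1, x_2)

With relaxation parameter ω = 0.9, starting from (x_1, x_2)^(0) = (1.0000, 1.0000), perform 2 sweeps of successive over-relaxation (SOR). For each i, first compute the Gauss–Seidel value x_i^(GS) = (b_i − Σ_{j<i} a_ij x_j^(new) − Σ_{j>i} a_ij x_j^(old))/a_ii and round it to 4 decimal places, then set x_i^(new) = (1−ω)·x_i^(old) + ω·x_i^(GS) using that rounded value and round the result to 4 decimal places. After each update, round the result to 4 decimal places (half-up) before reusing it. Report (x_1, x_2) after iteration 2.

(0.4801, 5.0278)

Iteration 1:
  x_1: GS value = (6 - (1)·1.0000) / (4) = 1.2500;  x_1 ← (1−ω)·1.0000 + ω·1.2500 = 1.2250
  x_2: GS value = (9 - (0.7)·1.2250) / (1.7) = 4.7897;  x_2 ← (1−ω)·1.0000 + ω·4.7897 = 4.4107
Iteration 2:
  x_1: GS value = (6 - (1)·4.4107) / (4) = 0.3973;  x_1 ← (1−ω)·1.2250 + ω·0.3973 = 0.4801
  x_2: GS value = (9 - (0.7)·0.4801) / (1.7) = 5.0964;  x_2 ← (1−ω)·4.4107 + ω·5.0964 = 5.0278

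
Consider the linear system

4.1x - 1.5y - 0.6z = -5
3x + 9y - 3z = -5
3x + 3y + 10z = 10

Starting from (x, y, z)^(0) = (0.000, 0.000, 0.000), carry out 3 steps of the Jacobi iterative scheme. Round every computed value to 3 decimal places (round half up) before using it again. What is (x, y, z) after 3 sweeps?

(-0.928, 0.381, 1.328)

Iteration 1:
  x = (-5 - (-1.5)·0.000 - (-0.6)·0.000) / (4.1) = -1.220
  y = (-5 - (3)·0.000 - (-3)·0.000) / (9) = -0.556
  z = (10 - (3)·0.000 - (3)·0.000) / (10) = 1.000
Iteration 2:
  x = (-5 - (-1.5)·-0.556 - (-0.6)·1.000) / (4.1) = -1.277
  y = (-5 - (3)·-1.220 - (-3)·1.000) / (9) = 0.184
  z = (10 - (3)·-1.220 - (3)·-0.556) / (10) = 1.533
Iteration 3:
  x = (-5 - (-1.5)·0.184 - (-0.6)·1.533) / (4.1) = -0.928
  y = (-5 - (3)·-1.277 - (-3)·1.533) / (9) = 0.381
  z = (10 - (3)·-1.277 - (3)·0.184) / (10) = 1.328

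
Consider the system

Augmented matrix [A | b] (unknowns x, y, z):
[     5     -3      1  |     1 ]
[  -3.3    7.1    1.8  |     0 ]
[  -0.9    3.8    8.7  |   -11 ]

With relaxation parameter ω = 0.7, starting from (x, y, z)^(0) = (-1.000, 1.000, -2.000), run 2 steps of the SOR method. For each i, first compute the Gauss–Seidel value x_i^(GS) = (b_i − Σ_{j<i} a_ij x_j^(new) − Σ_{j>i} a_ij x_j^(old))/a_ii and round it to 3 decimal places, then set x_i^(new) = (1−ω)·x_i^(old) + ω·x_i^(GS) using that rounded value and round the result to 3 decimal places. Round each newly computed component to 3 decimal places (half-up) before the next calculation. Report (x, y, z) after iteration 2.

Iteration 1:
  x: GS value = (1 - (-3)·1.000 - (1)·-2.000) / (5) = 1.200;  x ← (1−ω)·-1.000 + ω·1.200 = 0.540
  y: GS value = (0 - (-3.3)·0.540 - (1.8)·-2.000) / (7.1) = 0.758;  y ← (1−ω)·1.000 + ω·0.758 = 0.831
  z: GS value = (-11 - (-0.9)·0.540 - (3.8)·0.831) / (8.7) = -1.571;  z ← (1−ω)·-2.000 + ω·-1.571 = -1.700
Iteration 2:
  x: GS value = (1 - (-3)·0.831 - (1)·-1.700) / (5) = 1.039;  x ← (1−ω)·0.540 + ω·1.039 = 0.889
  y: GS value = (0 - (-3.3)·0.889 - (1.8)·-1.700) / (7.1) = 0.844;  y ← (1−ω)·0.831 + ω·0.844 = 0.840
  z: GS value = (-11 - (-0.9)·0.889 - (3.8)·0.840) / (8.7) = -1.539;  z ← (1−ω)·-1.700 + ω·-1.539 = -1.587

(0.889, 0.840, -1.587)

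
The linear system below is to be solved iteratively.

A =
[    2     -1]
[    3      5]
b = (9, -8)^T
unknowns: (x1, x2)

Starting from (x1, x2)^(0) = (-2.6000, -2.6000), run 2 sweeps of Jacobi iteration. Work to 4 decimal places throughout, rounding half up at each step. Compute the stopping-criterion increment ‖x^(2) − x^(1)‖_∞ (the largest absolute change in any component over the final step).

Iteration 1:
  x1 = (9 - (-1)·-2.6000) / (2) = 3.2000
  x2 = (-8 - (3)·-2.6000) / (5) = -0.0400
Iteration 2:
  x1 = (9 - (-1)·-0.0400) / (2) = 4.4800
  x2 = (-8 - (3)·3.2000) / (5) = -3.5200
Change: (1.2800, -3.4800) → max |·| = 3.4800

3.4800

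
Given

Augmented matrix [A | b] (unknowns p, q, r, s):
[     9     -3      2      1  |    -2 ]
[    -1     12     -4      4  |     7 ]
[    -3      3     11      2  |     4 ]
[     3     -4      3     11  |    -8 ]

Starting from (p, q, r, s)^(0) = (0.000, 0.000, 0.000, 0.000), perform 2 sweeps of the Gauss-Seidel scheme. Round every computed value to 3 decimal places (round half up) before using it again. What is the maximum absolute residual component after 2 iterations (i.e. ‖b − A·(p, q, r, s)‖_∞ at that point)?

Iteration 1:
  p = (-2 - (-3)·0.000 - (2)·0.000 - (1)·0.000) / (9) = -0.222
  q = (7 - (-1)·-0.222 - (-4)·0.000 - (4)·0.000) / (12) = 0.565
  r = (4 - (-3)·-0.222 - (3)·0.565 - (2)·0.000) / (11) = 0.149
  s = (-8 - (3)·-0.222 - (-4)·0.565 - (3)·0.149) / (11) = -0.502
Iteration 2:
  p = (-2 - (-3)·0.565 - (2)·0.149 - (1)·-0.502) / (9) = -0.011
  q = (7 - (-1)·-0.011 - (-4)·0.149 - (4)·-0.502) / (12) = 0.799
  r = (4 - (-3)·-0.011 - (3)·0.799 - (2)·-0.502) / (11) = 0.234
  s = (-8 - (3)·-0.011 - (-4)·0.799 - (3)·0.234) / (11) = -0.498
Residual b − A·x = (0.526, 0.329, -0.008, 0.005); ∞-norm = 0.526

0.526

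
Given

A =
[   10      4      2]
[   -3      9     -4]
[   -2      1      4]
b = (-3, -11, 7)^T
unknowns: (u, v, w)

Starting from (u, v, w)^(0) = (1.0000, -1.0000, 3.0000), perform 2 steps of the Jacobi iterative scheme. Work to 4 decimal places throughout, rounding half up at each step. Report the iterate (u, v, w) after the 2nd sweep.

(-0.9778, -0.2778, 1.3889)

Iteration 1:
  u = (-3 - (4)·-1.0000 - (2)·3.0000) / (10) = -0.5000
  v = (-11 - (-3)·1.0000 - (-4)·3.0000) / (9) = 0.4444
  w = (7 - (-2)·1.0000 - (1)·-1.0000) / (4) = 2.5000
Iteration 2:
  u = (-3 - (4)·0.4444 - (2)·2.5000) / (10) = -0.9778
  v = (-11 - (-3)·-0.5000 - (-4)·2.5000) / (9) = -0.2778
  w = (7 - (-2)·-0.5000 - (1)·0.4444) / (4) = 1.3889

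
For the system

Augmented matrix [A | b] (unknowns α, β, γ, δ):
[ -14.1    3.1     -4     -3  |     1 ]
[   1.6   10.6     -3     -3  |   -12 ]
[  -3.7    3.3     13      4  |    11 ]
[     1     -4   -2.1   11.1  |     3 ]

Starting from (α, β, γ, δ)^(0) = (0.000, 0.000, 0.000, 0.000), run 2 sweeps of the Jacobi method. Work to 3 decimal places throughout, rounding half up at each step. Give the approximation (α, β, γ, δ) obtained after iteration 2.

Iteration 1:
  α = (1 - (3.1)·0.000 - (-4)·0.000 - (-3)·0.000) / (-14.1) = -0.071
  β = (-12 - (1.6)·0.000 - (-3)·0.000 - (-3)·0.000) / (10.6) = -1.132
  γ = (11 - (-3.7)·0.000 - (3.3)·0.000 - (4)·0.000) / (13) = 0.846
  δ = (3 - (1)·0.000 - (-4)·0.000 - (-2.1)·0.000) / (11.1) = 0.270
Iteration 2:
  α = (1 - (3.1)·-1.132 - (-4)·0.846 - (-3)·0.270) / (-14.1) = -0.617
  β = (-12 - (1.6)·-0.071 - (-3)·0.846 - (-3)·0.270) / (10.6) = -0.806
  γ = (11 - (-3.7)·-0.071 - (3.3)·-1.132 - (4)·0.270) / (13) = 1.030
  δ = (3 - (1)·-0.071 - (-4)·-1.132 - (-2.1)·0.846) / (11.1) = 0.029

(-0.617, -0.806, 1.030, 0.029)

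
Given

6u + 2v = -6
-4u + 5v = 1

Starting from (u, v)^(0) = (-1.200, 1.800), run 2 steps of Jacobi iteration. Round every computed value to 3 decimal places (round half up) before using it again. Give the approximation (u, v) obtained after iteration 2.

(-0.747, -1.080)

Iteration 1:
  u = (-6 - (2)·1.800) / (6) = -1.600
  v = (1 - (-4)·-1.200) / (5) = -0.760
Iteration 2:
  u = (-6 - (2)·-0.760) / (6) = -0.747
  v = (1 - (-4)·-1.600) / (5) = -1.080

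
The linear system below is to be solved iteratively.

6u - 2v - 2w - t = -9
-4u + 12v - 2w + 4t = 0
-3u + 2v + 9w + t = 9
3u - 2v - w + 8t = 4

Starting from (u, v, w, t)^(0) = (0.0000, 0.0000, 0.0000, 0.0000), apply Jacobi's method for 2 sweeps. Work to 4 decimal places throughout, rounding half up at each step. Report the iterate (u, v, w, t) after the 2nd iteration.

Iteration 1:
  u = (-9 - (-2)·0.0000 - (-2)·0.0000 - (-1)·0.0000) / (6) = -1.5000
  v = (0 - (-4)·0.0000 - (-2)·0.0000 - (4)·0.0000) / (12) = 0.0000
  w = (9 - (-3)·0.0000 - (2)·0.0000 - (1)·0.0000) / (9) = 1.0000
  t = (4 - (3)·0.0000 - (-2)·0.0000 - (-1)·0.0000) / (8) = 0.5000
Iteration 2:
  u = (-9 - (-2)·0.0000 - (-2)·1.0000 - (-1)·0.5000) / (6) = -1.0833
  v = (0 - (-4)·-1.5000 - (-2)·1.0000 - (4)·0.5000) / (12) = -0.5000
  w = (9 - (-3)·-1.5000 - (2)·0.0000 - (1)·0.5000) / (9) = 0.4444
  t = (4 - (3)·-1.5000 - (-2)·0.0000 - (-1)·1.0000) / (8) = 1.1875

(-1.0833, -0.5000, 0.4444, 1.1875)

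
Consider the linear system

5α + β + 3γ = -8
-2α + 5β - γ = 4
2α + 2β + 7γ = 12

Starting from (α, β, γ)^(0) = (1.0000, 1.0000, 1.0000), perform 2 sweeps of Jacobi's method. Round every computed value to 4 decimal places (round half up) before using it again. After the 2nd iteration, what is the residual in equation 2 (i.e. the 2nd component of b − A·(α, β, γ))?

0.5256

Iteration 1:
  α = (-8 - (1)·1.0000 - (3)·1.0000) / (5) = -2.4000
  β = (4 - (-2)·1.0000 - (-1)·1.0000) / (5) = 1.4000
  γ = (12 - (2)·1.0000 - (2)·1.0000) / (7) = 1.1429
Iteration 2:
  α = (-8 - (1)·1.4000 - (3)·1.1429) / (5) = -2.5657
  β = (4 - (-2)·-2.4000 - (-1)·1.1429) / (5) = 0.0686
  γ = (12 - (2)·-2.4000 - (2)·1.4000) / (7) = 2.0000
Residual b − A·x = (-1.2401, 0.5256, 2.9942)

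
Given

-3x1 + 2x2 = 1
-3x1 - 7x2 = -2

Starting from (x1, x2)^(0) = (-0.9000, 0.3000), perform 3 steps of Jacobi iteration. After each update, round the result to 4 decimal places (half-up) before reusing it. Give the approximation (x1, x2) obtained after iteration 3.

Iteration 1:
  x1 = (1 - (2)·0.3000) / (-3) = -0.1333
  x2 = (-2 - (-3)·-0.9000) / (-7) = 0.6714
Iteration 2:
  x1 = (1 - (2)·0.6714) / (-3) = 0.1143
  x2 = (-2 - (-3)·-0.1333) / (-7) = 0.3428
Iteration 3:
  x1 = (1 - (2)·0.3428) / (-3) = -0.1048
  x2 = (-2 - (-3)·0.1143) / (-7) = 0.2367

(-0.1048, 0.2367)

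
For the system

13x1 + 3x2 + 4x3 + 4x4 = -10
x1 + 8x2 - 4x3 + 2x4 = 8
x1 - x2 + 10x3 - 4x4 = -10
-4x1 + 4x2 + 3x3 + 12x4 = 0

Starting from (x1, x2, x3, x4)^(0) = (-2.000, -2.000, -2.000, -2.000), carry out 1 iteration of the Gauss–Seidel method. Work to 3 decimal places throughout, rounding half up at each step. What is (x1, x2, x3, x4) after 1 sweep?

(0.923, 0.385, -1.854, 0.643)

Iteration 1:
  x1 = (-10 - (3)·-2.000 - (4)·-2.000 - (4)·-2.000) / (13) = 0.923
  x2 = (8 - (1)·0.923 - (-4)·-2.000 - (2)·-2.000) / (8) = 0.385
  x3 = (-10 - (1)·0.923 - (-1)·0.385 - (-4)·-2.000) / (10) = -1.854
  x4 = (0 - (-4)·0.923 - (4)·0.385 - (3)·-1.854) / (12) = 0.643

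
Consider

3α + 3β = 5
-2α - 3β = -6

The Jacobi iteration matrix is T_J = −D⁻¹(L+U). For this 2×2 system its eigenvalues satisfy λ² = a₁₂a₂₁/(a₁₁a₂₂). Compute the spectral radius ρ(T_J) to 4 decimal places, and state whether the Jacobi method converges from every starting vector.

0.8165

a₁₂a₂₁/(a₁₁a₂₂) = (3)·(-2) / ((3)·(-3)) = 0.666667
ρ = √|0.666667| = √0.666667 = 0.8165
ρ < 1, so Jacobi converges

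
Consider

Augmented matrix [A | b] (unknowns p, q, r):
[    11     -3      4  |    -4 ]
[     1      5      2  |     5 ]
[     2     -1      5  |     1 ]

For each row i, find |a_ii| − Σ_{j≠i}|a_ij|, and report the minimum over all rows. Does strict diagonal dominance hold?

row 1: |11| − (3+4) = 4
row 2: |5| − (1+2) = 2
row 3: |5| − (2+1) = 2
minimum over rows = 2 → strictly diagonally dominant (convergence guaranteed)

2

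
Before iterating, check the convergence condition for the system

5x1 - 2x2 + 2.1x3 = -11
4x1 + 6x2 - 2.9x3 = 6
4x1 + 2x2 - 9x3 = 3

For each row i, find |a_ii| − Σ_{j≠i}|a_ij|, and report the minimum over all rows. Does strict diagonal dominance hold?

-0.9

row 1: |5| − (2+2.1) = 0.9
row 2: |6| − (4+2.9) = -0.9
row 3: |-9| − (4+2) = 3
minimum over rows = -0.9 → not strictly diagonally dominant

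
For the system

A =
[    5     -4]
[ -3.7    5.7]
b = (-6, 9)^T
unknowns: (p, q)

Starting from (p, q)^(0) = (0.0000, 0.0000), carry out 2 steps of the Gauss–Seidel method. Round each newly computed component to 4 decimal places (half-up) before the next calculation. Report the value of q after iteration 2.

Iteration 1:
  p = (-6 - (-4)·0.0000) / (5) = -1.2000
  q = (9 - (-3.7)·-1.2000) / (5.7) = 0.8000
Iteration 2:
  p = (-6 - (-4)·0.8000) / (5) = -0.5600
  q = (9 - (-3.7)·-0.5600) / (5.7) = 1.2154

1.2154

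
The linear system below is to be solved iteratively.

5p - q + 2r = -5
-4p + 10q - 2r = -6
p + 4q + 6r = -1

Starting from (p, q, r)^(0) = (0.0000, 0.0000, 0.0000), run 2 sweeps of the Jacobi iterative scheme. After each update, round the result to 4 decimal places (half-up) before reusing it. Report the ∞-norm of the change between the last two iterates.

Iteration 1:
  p = (-5 - (-1)·0.0000 - (2)·0.0000) / (5) = -1.0000
  q = (-6 - (-4)·0.0000 - (-2)·0.0000) / (10) = -0.6000
  r = (-1 - (1)·0.0000 - (4)·0.0000) / (6) = -0.1667
Iteration 2:
  p = (-5 - (-1)·-0.6000 - (2)·-0.1667) / (5) = -1.0533
  q = (-6 - (-4)·-1.0000 - (-2)·-0.1667) / (10) = -1.0333
  r = (-1 - (1)·-1.0000 - (4)·-0.6000) / (6) = 0.4000
Change: (-0.0533, -0.4333, 0.5667) → max |·| = 0.5667

0.5667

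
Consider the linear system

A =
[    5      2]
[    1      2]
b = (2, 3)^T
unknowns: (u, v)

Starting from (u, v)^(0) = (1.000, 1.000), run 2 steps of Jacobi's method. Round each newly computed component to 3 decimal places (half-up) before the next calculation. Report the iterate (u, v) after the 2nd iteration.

(0.000, 1.500)

Iteration 1:
  u = (2 - (2)·1.000) / (5) = 0.000
  v = (3 - (1)·1.000) / (2) = 1.000
Iteration 2:
  u = (2 - (2)·1.000) / (5) = 0.000
  v = (3 - (1)·0.000) / (2) = 1.500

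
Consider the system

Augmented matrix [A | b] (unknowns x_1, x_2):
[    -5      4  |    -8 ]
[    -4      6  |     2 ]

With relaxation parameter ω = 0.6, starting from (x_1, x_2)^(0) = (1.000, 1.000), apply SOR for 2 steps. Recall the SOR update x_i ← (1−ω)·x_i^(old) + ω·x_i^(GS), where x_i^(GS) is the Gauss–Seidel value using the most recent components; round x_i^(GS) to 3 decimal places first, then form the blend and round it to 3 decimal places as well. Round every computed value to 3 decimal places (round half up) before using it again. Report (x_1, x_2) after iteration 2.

Iteration 1:
  x_1: GS value = (-8 - (4)·1.000) / (-5) = 2.400;  x_1 ← (1−ω)·1.000 + ω·2.400 = 1.840
  x_2: GS value = (2 - (-4)·1.840) / (6) = 1.560;  x_2 ← (1−ω)·1.000 + ω·1.560 = 1.336
Iteration 2:
  x_1: GS value = (-8 - (4)·1.336) / (-5) = 2.669;  x_1 ← (1−ω)·1.840 + ω·2.669 = 2.337
  x_2: GS value = (2 - (-4)·2.337) / (6) = 1.891;  x_2 ← (1−ω)·1.336 + ω·1.891 = 1.669

(2.337, 1.669)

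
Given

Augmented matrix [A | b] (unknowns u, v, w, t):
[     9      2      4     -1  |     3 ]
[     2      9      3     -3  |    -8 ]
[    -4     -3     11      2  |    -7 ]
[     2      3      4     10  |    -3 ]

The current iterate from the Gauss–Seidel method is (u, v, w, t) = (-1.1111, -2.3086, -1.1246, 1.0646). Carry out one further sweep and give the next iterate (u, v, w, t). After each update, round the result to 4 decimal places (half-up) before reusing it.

One sweep:
  u = (3 - (2)·-2.3086 - (4)·-1.1246 - (-1)·1.0646) / (9) = 1.4645
  v = (-8 - (2)·1.4645 - (3)·-1.1246 - (-3)·1.0646) / (9) = -0.4846
  w = (-7 - (-4)·1.4645 - (-3)·-0.4846 - (2)·1.0646) / (11) = -0.4295
  t = (-3 - (2)·1.4645 - (3)·-0.4846 - (4)·-0.4295) / (10) = -0.2757

(1.4645, -0.4846, -0.4295, -0.2757)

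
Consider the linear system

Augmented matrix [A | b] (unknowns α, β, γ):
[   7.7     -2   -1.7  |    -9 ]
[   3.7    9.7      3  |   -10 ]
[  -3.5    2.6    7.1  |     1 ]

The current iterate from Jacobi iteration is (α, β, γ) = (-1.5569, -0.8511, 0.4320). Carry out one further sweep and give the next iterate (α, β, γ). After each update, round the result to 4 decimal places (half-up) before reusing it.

One sweep:
  α = (-9 - (-2)·-0.8511 - (-1.7)·0.4320) / (7.7) = -1.2945
  β = (-10 - (3.7)·-1.5569 - (3)·0.4320) / (9.7) = -0.5707
  γ = (1 - (-3.5)·-1.5569 - (2.6)·-0.8511) / (7.1) = -0.3150

(-1.2945, -0.5707, -0.3150)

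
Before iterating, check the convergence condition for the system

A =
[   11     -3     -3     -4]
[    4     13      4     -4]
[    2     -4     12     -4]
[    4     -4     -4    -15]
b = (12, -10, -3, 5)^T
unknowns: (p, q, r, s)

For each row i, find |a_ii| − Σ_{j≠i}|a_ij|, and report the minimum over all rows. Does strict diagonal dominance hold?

1

row 1: |11| − (3+3+4) = 1
row 2: |13| − (4+4+4) = 1
row 3: |12| − (2+4+4) = 2
row 4: |-15| − (4+4+4) = 3
minimum over rows = 1 → strictly diagonally dominant (convergence guaranteed)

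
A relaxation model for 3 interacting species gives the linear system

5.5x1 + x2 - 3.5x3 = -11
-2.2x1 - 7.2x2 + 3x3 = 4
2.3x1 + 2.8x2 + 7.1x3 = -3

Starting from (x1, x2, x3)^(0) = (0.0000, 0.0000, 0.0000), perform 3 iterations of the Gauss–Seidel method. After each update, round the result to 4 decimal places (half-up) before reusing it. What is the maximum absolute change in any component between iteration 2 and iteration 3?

Iteration 1:
  x1 = (-11 - (1)·0.0000 - (-3.5)·0.0000) / (5.5) = -2.0000
  x2 = (4 - (-2.2)·-2.0000 - (3)·0.0000) / (-7.2) = 0.0556
  x3 = (-3 - (2.3)·-2.0000 - (2.8)·0.0556) / (7.1) = 0.2034
Iteration 2:
  x1 = (-11 - (1)·0.0556 - (-3.5)·0.2034) / (5.5) = -1.8807
  x2 = (4 - (-2.2)·-1.8807 - (3)·0.2034) / (-7.2) = 0.1039
  x3 = (-3 - (2.3)·-1.8807 - (2.8)·0.1039) / (7.1) = 0.1457
Iteration 3:
  x1 = (-11 - (1)·0.1039 - (-3.5)·0.1457) / (5.5) = -1.9262
  x2 = (4 - (-2.2)·-1.9262 - (3)·0.1457) / (-7.2) = 0.0937
  x3 = (-3 - (2.3)·-1.9262 - (2.8)·0.0937) / (7.1) = 0.1645
Change: (-0.0455, -0.0102, 0.0188) → max |·| = 0.0455

0.0455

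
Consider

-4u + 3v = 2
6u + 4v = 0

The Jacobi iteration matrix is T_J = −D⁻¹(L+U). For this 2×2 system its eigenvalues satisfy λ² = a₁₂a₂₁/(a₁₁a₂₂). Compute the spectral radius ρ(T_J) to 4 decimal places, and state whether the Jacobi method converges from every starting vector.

1.0607

a₁₂a₂₁/(a₁₁a₂₂) = (3)·(6) / ((-4)·(4)) = -1.125000
ρ = √|-1.125000| = √1.125000 = 1.0607
ρ > 1, so Jacobi diverges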